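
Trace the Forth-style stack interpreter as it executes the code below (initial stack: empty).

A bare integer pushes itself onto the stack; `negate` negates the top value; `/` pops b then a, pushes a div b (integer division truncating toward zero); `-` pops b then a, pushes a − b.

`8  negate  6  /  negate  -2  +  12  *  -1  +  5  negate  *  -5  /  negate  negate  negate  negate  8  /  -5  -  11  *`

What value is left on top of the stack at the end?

8      -> 8
negate -> -8
6      -> -8 6
/      -> -1
negate -> 1
-2     -> 1 -2
+      -> -1
12     -> -1 12
*      -> -12
-1     -> -12 -1
+      -> -13
5      -> -13 5
negate -> -13 -5
*      -> 65
-5     -> 65 -5
/      -> -13
negate -> 13
negate -> -13
negate -> 13
negate -> -13
8      -> -13 8
/      -> -1
-5     -> -1 -5
-      -> 4
11     -> 4 11
*      -> 44

44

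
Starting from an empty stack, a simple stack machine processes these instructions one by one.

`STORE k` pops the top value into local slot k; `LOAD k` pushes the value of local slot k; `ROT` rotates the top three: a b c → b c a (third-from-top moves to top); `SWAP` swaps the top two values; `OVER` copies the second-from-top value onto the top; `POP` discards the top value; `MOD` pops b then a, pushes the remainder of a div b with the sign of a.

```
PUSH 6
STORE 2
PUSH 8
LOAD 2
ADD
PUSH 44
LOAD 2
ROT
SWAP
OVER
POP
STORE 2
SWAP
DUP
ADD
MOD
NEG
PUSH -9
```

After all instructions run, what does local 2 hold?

PUSH 6   [6]
STORE 2  []
PUSH 8   [8]
LOAD 2   [8, 6]
ADD      [14]
PUSH 44  [14, 44]
LOAD 2   [14, 44, 6]
ROT      [44, 6, 14]
SWAP     [44, 14, 6]
OVER     [44, 14, 6, 14]
POP      [44, 14, 6]
STORE 2  [44, 14]
SWAP     [14, 44]
DUP      [14, 44, 44]
ADD      [14, 88]
MOD      [14]
NEG      [-14]
PUSH -9  [-14, -9]

6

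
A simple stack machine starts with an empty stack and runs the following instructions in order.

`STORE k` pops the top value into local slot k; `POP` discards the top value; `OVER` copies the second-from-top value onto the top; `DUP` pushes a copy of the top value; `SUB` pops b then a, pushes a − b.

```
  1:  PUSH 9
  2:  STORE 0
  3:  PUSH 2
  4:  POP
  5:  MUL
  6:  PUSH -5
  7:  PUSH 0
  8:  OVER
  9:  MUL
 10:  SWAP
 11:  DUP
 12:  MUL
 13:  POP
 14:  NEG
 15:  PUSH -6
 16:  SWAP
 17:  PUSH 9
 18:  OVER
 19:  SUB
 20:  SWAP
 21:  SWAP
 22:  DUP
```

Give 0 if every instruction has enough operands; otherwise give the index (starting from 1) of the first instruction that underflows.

PUSH 9  -> 9
STORE 0 -> (empty)
PUSH 2  -> 2
POP     -> (empty)
MUL  — needs 2 operands, stack has 0 → underflow

5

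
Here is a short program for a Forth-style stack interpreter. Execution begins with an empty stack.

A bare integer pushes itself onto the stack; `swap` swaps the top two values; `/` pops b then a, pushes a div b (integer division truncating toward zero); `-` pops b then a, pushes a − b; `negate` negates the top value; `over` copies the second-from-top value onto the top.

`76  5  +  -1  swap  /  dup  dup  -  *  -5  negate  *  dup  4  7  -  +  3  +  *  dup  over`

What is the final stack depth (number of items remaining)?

76      76
5       76 5
+       81
-1      81 -1
swap    -1 81
/       0
dup     0 0
dup     0 0 0
-       0 0
*       0
-5      0 -5
negate  0 5
*       0
dup     0 0
4       0 0 4
7       0 0 4 7
-       0 0 -3
+       0 -3
3       0 -3 3
+       0 0
*       0
dup     0 0
over    0 0 0

3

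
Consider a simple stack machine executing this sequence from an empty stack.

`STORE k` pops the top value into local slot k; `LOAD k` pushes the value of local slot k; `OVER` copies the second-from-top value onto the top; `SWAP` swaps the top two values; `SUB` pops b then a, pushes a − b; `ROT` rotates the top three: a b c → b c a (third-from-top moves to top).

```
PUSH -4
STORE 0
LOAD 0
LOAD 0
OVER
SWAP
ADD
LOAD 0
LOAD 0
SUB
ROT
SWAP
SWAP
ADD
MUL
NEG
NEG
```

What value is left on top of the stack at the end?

PUSH -4  -4
STORE 0  (empty)
LOAD 0   -4
LOAD 0   -4 -4
OVER     -4 -4 -4
SWAP     -4 -4 -4
ADD      -4 -8
LOAD 0   -4 -8 -4
LOAD 0   -4 -8 -4 -4
SUB      -4 -8 0
ROT      -8 0 -4
SWAP     -8 -4 0
SWAP     -8 0 -4
ADD      -8 -4
MUL      32
NEG      -32
NEG      32

32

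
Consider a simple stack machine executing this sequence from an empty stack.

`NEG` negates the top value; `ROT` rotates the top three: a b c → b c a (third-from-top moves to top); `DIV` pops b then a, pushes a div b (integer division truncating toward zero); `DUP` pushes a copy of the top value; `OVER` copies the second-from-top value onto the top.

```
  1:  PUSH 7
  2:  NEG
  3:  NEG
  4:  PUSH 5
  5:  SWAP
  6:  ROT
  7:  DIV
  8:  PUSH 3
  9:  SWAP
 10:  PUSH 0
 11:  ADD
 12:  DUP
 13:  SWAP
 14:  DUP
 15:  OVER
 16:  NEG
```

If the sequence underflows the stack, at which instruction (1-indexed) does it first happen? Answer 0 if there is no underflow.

PUSH 7 : [7]
NEG    : [-7]
NEG    : [7]
PUSH 5 : [7, 5]
SWAP   : [5, 7]
ROT  — needs 3 operands, stack has 2 → underflow

6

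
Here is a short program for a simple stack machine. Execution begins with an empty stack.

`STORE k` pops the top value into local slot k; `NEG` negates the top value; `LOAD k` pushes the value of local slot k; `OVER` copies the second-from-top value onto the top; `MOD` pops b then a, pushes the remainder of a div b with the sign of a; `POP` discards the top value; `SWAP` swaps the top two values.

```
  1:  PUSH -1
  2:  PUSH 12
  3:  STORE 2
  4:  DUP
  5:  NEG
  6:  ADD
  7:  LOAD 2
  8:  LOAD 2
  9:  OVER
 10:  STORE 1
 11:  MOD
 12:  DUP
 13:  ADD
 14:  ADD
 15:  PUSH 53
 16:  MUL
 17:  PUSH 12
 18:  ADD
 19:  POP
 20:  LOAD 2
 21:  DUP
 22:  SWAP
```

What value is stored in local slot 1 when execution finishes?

12

PUSH -1 : [-1]
PUSH 12 : [-1, 12]
STORE 2 : [-1]
DUP     : [-1, -1]
NEG     : [-1, 1]
ADD     : [0]
LOAD 2  : [0, 12]
LOAD 2  : [0, 12, 12]
OVER    : [0, 12, 12, 12]
STORE 1 : [0, 12, 12]
MOD     : [0, 0]
DUP     : [0, 0, 0]
ADD     : [0, 0]
ADD     : [0]
PUSH 53 : [0, 53]
MUL     : [0]
PUSH 12 : [0, 12]
ADD     : [12]
POP     : []
LOAD 2  : [12]
DUP     : [12, 12]
SWAP    : [12, 12]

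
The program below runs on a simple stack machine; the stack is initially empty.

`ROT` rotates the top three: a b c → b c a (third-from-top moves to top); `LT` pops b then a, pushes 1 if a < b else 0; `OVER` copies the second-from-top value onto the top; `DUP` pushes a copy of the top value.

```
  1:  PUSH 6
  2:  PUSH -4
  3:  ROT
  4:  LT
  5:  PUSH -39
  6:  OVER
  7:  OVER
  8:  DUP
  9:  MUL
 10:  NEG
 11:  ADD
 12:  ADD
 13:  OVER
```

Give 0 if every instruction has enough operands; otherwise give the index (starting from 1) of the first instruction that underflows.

3

PUSH 6   [6]
PUSH -4  [6, -4]
ROT  — needs 3 operands, stack has 2 → underflow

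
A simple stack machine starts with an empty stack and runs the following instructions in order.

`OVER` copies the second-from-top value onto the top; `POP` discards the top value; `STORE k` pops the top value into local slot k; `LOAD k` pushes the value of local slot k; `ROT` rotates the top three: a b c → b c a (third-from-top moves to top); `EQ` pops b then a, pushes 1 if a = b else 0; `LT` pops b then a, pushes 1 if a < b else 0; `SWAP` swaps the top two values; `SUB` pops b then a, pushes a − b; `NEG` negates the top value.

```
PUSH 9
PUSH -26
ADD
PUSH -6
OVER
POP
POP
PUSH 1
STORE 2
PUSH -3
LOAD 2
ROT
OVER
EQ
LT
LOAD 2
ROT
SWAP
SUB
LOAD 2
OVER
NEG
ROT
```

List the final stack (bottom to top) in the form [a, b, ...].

[0, 1, 4, -4]

PUSH 9    9
PUSH -26  9 -26
ADD       -17
PUSH -6   -17 -6
OVER      -17 -6 -17
POP       -17 -6
POP       -17
PUSH 1    -17 1
STORE 2   -17
PUSH -3   -17 -3
LOAD 2    -17 -3 1
ROT       -3 1 -17
OVER      -3 1 -17 1
EQ        -3 1 0
LT        -3 0
LOAD 2    -3 0 1
ROT       0 1 -3
SWAP      0 -3 1
SUB       0 -4
LOAD 2    0 -4 1
OVER      0 -4 1 -4
NEG       0 -4 1 4
ROT       0 1 4 -4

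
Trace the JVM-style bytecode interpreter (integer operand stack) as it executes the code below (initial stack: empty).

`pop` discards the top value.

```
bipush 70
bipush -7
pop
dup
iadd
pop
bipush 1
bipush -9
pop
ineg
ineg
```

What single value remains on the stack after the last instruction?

1

bipush 70 : 70
bipush -7 : 70 -7
pop       : 70
dup       : 70 70
iadd      : 140
pop       : (empty)
bipush 1  : 1
bipush -9 : 1 -9
pop       : 1
ineg      : -1
ineg      : 1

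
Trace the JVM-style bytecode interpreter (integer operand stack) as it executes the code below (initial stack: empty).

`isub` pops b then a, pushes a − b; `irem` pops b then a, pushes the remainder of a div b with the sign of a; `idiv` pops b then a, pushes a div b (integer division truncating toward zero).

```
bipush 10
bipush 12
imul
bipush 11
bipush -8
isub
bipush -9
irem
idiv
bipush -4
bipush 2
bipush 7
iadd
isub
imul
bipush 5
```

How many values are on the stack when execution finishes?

2

bipush 10 → [10]
bipush 12 → [10, 12]
imul      → [120]
bipush 11 → [120, 11]
bipush -8 → [120, 11, -8]
isub      → [120, 19]
bipush -9 → [120, 19, -9]
irem      → [120, 1]
idiv      → [120]
bipush -4 → [120, -4]
bipush 2  → [120, -4, 2]
bipush 7  → [120, -4, 2, 7]
iadd      → [120, -4, 9]
isub      → [120, -13]
imul      → [-1560]
bipush 5  → [-1560, 5]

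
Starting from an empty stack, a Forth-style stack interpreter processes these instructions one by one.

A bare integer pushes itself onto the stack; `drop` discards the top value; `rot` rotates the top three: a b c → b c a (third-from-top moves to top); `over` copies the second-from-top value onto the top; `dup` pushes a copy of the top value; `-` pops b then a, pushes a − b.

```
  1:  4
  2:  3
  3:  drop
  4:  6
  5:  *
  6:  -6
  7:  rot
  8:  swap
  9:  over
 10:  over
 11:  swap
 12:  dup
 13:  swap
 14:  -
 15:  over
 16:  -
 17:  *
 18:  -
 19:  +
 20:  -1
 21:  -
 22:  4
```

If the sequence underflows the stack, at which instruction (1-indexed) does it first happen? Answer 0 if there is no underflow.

4    : 4
3    : 4 3
drop : 4
6    : 4 6
*    : 24
-6   : 24 -6
rot  — needs 3 operands, stack has 2 → underflow

7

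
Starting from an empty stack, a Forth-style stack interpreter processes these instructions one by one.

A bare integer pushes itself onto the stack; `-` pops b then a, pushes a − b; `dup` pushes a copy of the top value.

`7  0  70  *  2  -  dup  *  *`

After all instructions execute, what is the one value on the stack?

7   : [7]
0   : [7, 0]
70  : [7, 0, 70]
*   : [7, 0]
2   : [7, 0, 2]
-   : [7, -2]
dup : [7, -2, -2]
*   : [7, 4]
*   : [28]

28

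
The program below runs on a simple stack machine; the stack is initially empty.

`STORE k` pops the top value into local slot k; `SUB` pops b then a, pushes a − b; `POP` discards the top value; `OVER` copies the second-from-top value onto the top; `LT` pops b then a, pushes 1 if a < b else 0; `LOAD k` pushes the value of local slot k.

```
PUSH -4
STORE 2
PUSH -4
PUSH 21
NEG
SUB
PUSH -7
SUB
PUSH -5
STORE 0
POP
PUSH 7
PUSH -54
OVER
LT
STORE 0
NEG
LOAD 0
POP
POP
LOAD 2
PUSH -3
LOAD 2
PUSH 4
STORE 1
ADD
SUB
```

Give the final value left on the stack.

PUSH -4  : -4
STORE 2  : (empty)
PUSH -4  : -4
PUSH 21  : -4 21
NEG      : -4 -21
SUB      : 17
PUSH -7  : 17 -7
SUB      : 24
PUSH -5  : 24 -5
STORE 0  : 24
POP      : (empty)
PUSH 7   : 7
PUSH -54 : 7 -54
OVER     : 7 -54 7
LT       : 7 1
STORE 0  : 7
NEG      : -7
LOAD 0   : -7 1
POP      : -7
POP      : (empty)
LOAD 2   : -4
PUSH -3  : -4 -3
LOAD 2   : -4 -3 -4
PUSH 4   : -4 -3 -4 4
STORE 1  : -4 -3 -4
ADD      : -4 -7
SUB      : 3

3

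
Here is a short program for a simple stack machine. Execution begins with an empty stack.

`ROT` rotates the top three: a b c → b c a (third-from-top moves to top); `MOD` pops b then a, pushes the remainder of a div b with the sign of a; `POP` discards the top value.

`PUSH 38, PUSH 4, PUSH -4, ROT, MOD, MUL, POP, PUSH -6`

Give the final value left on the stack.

PUSH 38  [38]
PUSH 4   [38, 4]
PUSH -4  [38, 4, -4]
ROT      [4, -4, 38]
MOD      [4, -4]
MUL      [-16]
POP      []
PUSH -6  [-6]

-6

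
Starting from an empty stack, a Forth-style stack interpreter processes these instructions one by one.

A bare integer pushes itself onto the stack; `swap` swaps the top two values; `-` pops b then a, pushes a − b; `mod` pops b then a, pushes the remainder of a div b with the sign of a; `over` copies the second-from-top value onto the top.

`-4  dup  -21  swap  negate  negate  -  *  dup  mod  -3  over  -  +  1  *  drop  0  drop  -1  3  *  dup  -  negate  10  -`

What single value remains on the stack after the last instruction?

-4     → [-4]
dup    → [-4, -4]
-21    → [-4, -4, -21]
swap   → [-4, -21, -4]
negate → [-4, -21, 4]
negate → [-4, -21, -4]
-      → [-4, -17]
*      → [68]
dup    → [68, 68]
mod    → [0]
-3     → [0, -3]
over   → [0, -3, 0]
-      → [0, -3]
+      → [-3]
1      → [-3, 1]
*      → [-3]
drop   → []
0      → [0]
drop   → []
-1     → [-1]
3      → [-1, 3]
*      → [-3]
dup    → [-3, -3]
-      → [0]
negate → [0]
10     → [0, 10]
-      → [-10]

-10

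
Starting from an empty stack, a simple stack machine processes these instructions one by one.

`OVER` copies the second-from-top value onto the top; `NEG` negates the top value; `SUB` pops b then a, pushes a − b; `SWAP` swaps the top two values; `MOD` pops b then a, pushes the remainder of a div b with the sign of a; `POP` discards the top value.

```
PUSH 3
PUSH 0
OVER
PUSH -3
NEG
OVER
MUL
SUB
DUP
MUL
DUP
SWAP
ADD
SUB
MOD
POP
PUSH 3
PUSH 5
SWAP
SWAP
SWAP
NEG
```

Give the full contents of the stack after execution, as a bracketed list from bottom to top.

PUSH 3   [3]
PUSH 0   [3, 0]
OVER     [3, 0, 3]
PUSH -3  [3, 0, 3, -3]
NEG      [3, 0, 3, 3]
OVER     [3, 0, 3, 3, 3]
MUL      [3, 0, 3, 9]
SUB      [3, 0, -6]
DUP      [3, 0, -6, -6]
MUL      [3, 0, 36]
DUP      [3, 0, 36, 36]
SWAP     [3, 0, 36, 36]
ADD      [3, 0, 72]
SUB      [3, -72]
MOD      [3]
POP      []
PUSH 3   [3]
PUSH 5   [3, 5]
SWAP     [5, 3]
SWAP     [3, 5]
SWAP     [5, 3]
NEG      [5, -3]

[5, -3]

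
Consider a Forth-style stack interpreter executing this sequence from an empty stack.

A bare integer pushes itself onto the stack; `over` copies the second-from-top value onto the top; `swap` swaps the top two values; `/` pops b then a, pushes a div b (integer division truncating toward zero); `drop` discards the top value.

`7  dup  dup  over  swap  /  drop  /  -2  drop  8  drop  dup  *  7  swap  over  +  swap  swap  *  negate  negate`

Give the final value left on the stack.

7       [7]
dup     [7, 7]
dup     [7, 7, 7]
over    [7, 7, 7, 7]
swap    [7, 7, 7, 7]
/       [7, 7, 1]
drop    [7, 7]
/       [1]
-2      [1, -2]
drop    [1]
8       [1, 8]
drop    [1]
dup     [1, 1]
*       [1]
7       [1, 7]
swap    [7, 1]
over    [7, 1, 7]
+       [7, 8]
swap    [8, 7]
swap    [7, 8]
*       [56]
negate  [-56]
negate  [56]

56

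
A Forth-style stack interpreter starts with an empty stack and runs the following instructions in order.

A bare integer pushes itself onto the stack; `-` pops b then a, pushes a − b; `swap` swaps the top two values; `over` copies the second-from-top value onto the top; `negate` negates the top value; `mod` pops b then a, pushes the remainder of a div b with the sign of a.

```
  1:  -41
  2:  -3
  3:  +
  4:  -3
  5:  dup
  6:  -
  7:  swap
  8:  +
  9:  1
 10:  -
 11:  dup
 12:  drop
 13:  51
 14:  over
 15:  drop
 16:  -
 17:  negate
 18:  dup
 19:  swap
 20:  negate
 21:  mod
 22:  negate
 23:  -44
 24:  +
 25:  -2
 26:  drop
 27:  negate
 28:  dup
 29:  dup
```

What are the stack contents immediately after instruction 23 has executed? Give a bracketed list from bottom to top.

[0, -44]

-41    -> -41
-3     -> -41 -3
+      -> -44
-3     -> -44 -3
dup    -> -44 -3 -3
-      -> -44 0
swap   -> 0 -44
+      -> -44
1      -> -44 1
-      -> -45
dup    -> -45 -45
drop   -> -45
51     -> -45 51
over   -> -45 51 -45
drop   -> -45 51
-      -> -96
negate -> 96
dup    -> 96 96
swap   -> 96 96
negate -> 96 -96
mod    -> 0
negate -> 0
-44    -> 0 -44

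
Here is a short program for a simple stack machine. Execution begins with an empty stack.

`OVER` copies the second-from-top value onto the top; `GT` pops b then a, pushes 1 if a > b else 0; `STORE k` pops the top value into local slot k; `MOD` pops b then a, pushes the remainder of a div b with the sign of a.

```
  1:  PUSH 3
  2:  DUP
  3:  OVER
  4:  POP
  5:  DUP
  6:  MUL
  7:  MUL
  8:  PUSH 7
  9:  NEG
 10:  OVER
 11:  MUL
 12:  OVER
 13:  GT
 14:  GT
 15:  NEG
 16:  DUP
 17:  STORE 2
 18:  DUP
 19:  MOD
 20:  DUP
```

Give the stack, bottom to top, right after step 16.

PUSH 3 : 3
DUP    : 3 3
OVER   : 3 3 3
POP    : 3 3
DUP    : 3 3 3
MUL    : 3 9
MUL    : 27
PUSH 7 : 27 7
NEG    : 27 -7
OVER   : 27 -7 27
MUL    : 27 -189
OVER   : 27 -189 27
GT     : 27 0
GT     : 1
NEG    : -1
DUP    : -1 -1

[-1, -1]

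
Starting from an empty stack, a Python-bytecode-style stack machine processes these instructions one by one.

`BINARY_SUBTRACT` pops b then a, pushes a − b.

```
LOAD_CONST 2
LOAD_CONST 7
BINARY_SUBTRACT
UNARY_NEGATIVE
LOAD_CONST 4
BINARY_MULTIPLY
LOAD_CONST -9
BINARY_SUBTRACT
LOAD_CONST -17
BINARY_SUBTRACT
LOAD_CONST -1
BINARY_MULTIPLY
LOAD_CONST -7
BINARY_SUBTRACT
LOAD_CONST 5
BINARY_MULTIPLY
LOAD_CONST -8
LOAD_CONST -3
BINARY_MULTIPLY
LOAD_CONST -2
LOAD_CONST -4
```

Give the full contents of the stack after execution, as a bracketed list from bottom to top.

[-195, 24, -2, -4]

LOAD_CONST 2    : 2
LOAD_CONST 7    : 2 7
BINARY_SUBTRACT : -5
UNARY_NEGATIVE  : 5
LOAD_CONST 4    : 5 4
BINARY_MULTIPLY : 20
LOAD_CONST -9   : 20 -9
BINARY_SUBTRACT : 29
LOAD_CONST -17  : 29 -17
BINARY_SUBTRACT : 46
LOAD_CONST -1   : 46 -1
BINARY_MULTIPLY : -46
LOAD_CONST -7   : -46 -7
BINARY_SUBTRACT : -39
LOAD_CONST 5    : -39 5
BINARY_MULTIPLY : -195
LOAD_CONST -8   : -195 -8
LOAD_CONST -3   : -195 -8 -3
BINARY_MULTIPLY : -195 24
LOAD_CONST -2   : -195 24 -2
LOAD_CONST -4   : -195 24 -2 -4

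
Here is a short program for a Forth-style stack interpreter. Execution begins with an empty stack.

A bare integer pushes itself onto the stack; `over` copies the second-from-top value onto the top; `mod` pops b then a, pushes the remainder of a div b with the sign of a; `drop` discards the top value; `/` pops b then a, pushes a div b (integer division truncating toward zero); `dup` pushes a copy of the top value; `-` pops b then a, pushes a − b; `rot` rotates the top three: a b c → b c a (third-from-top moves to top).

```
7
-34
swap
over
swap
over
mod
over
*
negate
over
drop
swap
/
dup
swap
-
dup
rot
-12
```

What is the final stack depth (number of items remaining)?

4

7      → [7]
-34    → [7, -34]
swap   → [-34, 7]
over   → [-34, 7, -34]
swap   → [-34, -34, 7]
over   → [-34, -34, 7, -34]
mod    → [-34, -34, 7]
over   → [-34, -34, 7, -34]
*      → [-34, -34, -238]
negate → [-34, -34, 238]
over   → [-34, -34, 238, -34]
drop   → [-34, -34, 238]
swap   → [-34, 238, -34]
/      → [-34, -7]
dup    → [-34, -7, -7]
swap   → [-34, -7, -7]
-      → [-34, 0]
dup    → [-34, 0, 0]
rot    → [0, 0, -34]
-12    → [0, 0, -34, -12]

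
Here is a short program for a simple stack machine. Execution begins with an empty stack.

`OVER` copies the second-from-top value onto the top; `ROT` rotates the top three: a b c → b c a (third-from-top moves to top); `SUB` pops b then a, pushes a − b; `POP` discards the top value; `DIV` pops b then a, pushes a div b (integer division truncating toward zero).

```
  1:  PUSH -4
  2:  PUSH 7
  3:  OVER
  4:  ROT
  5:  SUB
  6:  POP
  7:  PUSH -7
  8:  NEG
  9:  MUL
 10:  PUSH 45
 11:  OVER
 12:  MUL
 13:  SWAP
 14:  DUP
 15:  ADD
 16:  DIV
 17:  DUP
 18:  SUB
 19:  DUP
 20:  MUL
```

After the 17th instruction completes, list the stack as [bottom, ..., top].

PUSH -4 → [-4]
PUSH 7  → [-4, 7]
OVER    → [-4, 7, -4]
ROT     → [7, -4, -4]
SUB     → [7, 0]
POP     → [7]
PUSH -7 → [7, -7]
NEG     → [7, 7]
MUL     → [49]
PUSH 45 → [49, 45]
OVER    → [49, 45, 49]
MUL     → [49, 2205]
SWAP    → [2205, 49]
DUP     → [2205, 49, 49]
ADD     → [2205, 98]
DIV     → [22]
DUP     → [22, 22]

[22, 22]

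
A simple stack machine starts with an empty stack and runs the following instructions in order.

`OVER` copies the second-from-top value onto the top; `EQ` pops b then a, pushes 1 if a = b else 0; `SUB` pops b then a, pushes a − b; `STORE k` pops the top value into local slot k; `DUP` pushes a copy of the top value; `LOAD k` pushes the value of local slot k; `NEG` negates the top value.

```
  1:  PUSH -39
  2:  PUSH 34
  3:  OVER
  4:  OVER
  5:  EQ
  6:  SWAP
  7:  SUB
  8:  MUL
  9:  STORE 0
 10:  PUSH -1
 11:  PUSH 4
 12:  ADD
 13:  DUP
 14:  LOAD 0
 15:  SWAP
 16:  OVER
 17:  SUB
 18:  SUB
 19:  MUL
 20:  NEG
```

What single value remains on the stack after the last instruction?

-7947

PUSH -39 : -39
PUSH 34  : -39 34
OVER     : -39 34 -39
OVER     : -39 34 -39 34
EQ       : -39 34 0
SWAP     : -39 0 34
SUB      : -39 -34
MUL      : 1326
STORE 0  : (empty)
PUSH -1  : -1
PUSH 4   : -1 4
ADD      : 3
DUP      : 3 3
LOAD 0   : 3 3 1326
SWAP     : 3 1326 3
OVER     : 3 1326 3 1326
SUB      : 3 1326 -1323
SUB      : 3 2649
MUL      : 7947
NEG      : -7947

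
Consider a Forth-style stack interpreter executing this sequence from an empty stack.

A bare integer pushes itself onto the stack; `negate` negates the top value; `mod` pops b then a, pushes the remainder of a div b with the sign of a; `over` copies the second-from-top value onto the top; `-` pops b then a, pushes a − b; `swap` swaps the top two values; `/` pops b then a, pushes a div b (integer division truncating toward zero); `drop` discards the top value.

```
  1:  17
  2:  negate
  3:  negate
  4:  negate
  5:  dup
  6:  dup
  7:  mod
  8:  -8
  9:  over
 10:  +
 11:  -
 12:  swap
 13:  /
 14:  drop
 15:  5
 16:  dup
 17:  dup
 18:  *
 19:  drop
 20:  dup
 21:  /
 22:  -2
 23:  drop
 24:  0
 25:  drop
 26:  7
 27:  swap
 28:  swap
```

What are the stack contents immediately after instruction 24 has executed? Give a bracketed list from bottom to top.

[1, 0]

17     → 17
negate → -17
negate → 17
negate → -17
dup    → -17 -17
dup    → -17 -17 -17
mod    → -17 0
-8     → -17 0 -8
over   → -17 0 -8 0
+      → -17 0 -8
-      → -17 8
swap   → 8 -17
/      → 0
drop   → (empty)
5      → 5
dup    → 5 5
dup    → 5 5 5
*      → 5 25
drop   → 5
dup    → 5 5
/      → 1
-2     → 1 -2
drop   → 1
0      → 1 0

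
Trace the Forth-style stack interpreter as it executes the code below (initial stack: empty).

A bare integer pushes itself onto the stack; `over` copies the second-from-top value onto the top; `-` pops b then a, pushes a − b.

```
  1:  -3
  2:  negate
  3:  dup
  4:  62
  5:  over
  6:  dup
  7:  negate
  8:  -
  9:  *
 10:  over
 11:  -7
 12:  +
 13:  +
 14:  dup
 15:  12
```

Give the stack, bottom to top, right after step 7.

[3, 3, 62, 3, -3]

-3      -3
negate  3
dup     3 3
62      3 3 62
over    3 3 62 3
dup     3 3 62 3 3
negate  3 3 62 3 -3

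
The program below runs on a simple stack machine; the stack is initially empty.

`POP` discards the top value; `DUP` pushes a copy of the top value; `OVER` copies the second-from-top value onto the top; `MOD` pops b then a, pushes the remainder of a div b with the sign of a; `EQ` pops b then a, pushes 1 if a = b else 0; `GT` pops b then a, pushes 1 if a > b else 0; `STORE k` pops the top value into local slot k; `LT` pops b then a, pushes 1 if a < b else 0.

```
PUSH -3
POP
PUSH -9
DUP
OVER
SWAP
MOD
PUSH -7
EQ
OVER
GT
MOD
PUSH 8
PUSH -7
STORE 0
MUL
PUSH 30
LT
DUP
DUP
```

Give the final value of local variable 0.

-7

PUSH -3 -> -3
POP     -> (empty)
PUSH -9 -> -9
DUP     -> -9 -9
OVER    -> -9 -9 -9
SWAP    -> -9 -9 -9
MOD     -> -9 0
PUSH -7 -> -9 0 -7
EQ      -> -9 0
OVER    -> -9 0 -9
GT      -> -9 1
MOD     -> 0
PUSH 8  -> 0 8
PUSH -7 -> 0 8 -7
STORE 0 -> 0 8
MUL     -> 0
PUSH 30 -> 0 30
LT      -> 1
DUP     -> 1 1
DUP     -> 1 1 1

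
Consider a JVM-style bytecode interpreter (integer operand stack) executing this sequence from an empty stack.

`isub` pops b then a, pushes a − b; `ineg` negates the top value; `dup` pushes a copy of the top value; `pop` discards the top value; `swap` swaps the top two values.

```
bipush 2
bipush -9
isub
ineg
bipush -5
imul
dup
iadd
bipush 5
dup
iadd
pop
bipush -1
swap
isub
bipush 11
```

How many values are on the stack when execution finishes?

2

bipush 2  : 2
bipush -9 : 2 -9
isub      : 11
ineg      : -11
bipush -5 : -11 -5
imul      : 55
dup       : 55 55
iadd      : 110
bipush 5  : 110 5
dup       : 110 5 5
iadd      : 110 10
pop       : 110
bipush -1 : 110 -1
swap      : -1 110
isub      : -111
bipush 11 : -111 11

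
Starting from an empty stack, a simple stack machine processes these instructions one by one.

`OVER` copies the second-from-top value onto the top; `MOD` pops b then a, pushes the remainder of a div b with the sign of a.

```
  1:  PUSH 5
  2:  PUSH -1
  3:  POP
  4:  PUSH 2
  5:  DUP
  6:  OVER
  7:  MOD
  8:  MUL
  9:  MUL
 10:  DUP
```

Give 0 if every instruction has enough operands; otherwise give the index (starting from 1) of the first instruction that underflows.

PUSH 5   5
PUSH -1  5 -1
POP      5
PUSH 2   5 2
DUP      5 2 2
OVER     5 2 2 2
MOD      5 2 0
MUL      5 0
MUL      0
DUP      0 0

0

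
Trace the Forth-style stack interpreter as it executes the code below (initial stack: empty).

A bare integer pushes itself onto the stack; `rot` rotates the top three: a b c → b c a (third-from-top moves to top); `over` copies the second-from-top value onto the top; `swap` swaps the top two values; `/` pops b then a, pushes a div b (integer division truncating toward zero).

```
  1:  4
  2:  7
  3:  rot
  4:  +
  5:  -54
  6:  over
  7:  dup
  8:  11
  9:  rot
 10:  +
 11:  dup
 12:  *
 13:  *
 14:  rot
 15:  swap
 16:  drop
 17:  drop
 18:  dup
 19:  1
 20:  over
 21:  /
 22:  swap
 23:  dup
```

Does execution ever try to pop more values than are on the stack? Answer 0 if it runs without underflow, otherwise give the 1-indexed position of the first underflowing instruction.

4 → [4]
7 → [4, 7]
rot  — needs 3 operands, stack has 2 → underflow

3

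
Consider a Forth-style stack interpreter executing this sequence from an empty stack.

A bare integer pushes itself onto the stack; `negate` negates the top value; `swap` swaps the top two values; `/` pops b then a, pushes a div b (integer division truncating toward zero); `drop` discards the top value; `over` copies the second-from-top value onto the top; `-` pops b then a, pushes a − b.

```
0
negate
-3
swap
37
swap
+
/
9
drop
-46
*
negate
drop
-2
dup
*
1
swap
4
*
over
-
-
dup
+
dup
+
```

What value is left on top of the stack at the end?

-56

0      → 0
negate → 0
-3     → 0 -3
swap   → -3 0
37     → -3 0 37
swap   → -3 37 0
+      → -3 37
/      → 0
9      → 0 9
drop   → 0
-46    → 0 -46
*      → 0
negate → 0
drop   → (empty)
-2     → -2
dup    → -2 -2
*      → 4
1      → 4 1
swap   → 1 4
4      → 1 4 4
*      → 1 16
over   → 1 16 1
-      → 1 15
-      → -14
dup    → -14 -14
+      → -28
dup    → -28 -28
+      → -56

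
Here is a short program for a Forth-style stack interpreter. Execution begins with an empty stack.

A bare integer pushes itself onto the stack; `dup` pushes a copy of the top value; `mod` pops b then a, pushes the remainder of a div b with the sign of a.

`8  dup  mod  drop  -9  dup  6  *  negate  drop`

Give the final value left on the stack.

-9

8      : [8]
dup    : [8, 8]
mod    : [0]
drop   : []
-9     : [-9]
dup    : [-9, -9]
6      : [-9, -9, 6]
*      : [-9, -54]
negate : [-9, 54]
drop   : [-9]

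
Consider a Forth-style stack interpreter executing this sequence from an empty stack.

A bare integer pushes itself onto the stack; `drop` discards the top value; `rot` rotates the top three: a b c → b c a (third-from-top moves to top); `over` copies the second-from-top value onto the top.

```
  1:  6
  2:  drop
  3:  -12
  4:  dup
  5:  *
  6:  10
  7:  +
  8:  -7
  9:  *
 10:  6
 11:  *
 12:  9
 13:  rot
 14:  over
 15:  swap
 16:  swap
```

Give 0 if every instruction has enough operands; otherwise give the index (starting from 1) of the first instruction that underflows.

13

6     [6]
drop  []
-12   [-12]
dup   [-12, -12]
*     [144]
10    [144, 10]
+     [154]
-7    [154, -7]
*     [-1078]
6     [-1078, 6]
*     [-6468]
9     [-6468, 9]
rot  — needs 3 operands, stack has 2 → underflow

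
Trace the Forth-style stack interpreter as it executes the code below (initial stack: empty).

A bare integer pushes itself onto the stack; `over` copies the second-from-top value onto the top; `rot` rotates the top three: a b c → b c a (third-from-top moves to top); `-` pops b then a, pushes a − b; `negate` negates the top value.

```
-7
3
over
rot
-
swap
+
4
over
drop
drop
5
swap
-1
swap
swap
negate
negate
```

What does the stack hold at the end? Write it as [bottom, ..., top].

[5, 3, -1]

-7     : -7
3      : -7 3
over   : -7 3 -7
rot    : 3 -7 -7
-      : 3 0
swap   : 0 3
+      : 3
4      : 3 4
over   : 3 4 3
drop   : 3 4
drop   : 3
5      : 3 5
swap   : 5 3
-1     : 5 3 -1
swap   : 5 -1 3
swap   : 5 3 -1
negate : 5 3 1
negate : 5 3 -1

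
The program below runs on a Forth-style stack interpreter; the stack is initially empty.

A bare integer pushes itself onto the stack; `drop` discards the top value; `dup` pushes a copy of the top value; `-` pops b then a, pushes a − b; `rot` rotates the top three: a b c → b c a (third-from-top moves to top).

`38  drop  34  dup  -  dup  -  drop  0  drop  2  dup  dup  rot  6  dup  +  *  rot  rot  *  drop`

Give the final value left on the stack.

24

38   → 38
drop → (empty)
34   → 34
dup  → 34 34
-    → 0
dup  → 0 0
-    → 0
drop → (empty)
0    → 0
drop → (empty)
2    → 2
dup  → 2 2
dup  → 2 2 2
rot  → 2 2 2
6    → 2 2 2 6
dup  → 2 2 2 6 6
+    → 2 2 2 12
*    → 2 2 24
rot  → 2 24 2
rot  → 24 2 2
*    → 24 4
drop → 24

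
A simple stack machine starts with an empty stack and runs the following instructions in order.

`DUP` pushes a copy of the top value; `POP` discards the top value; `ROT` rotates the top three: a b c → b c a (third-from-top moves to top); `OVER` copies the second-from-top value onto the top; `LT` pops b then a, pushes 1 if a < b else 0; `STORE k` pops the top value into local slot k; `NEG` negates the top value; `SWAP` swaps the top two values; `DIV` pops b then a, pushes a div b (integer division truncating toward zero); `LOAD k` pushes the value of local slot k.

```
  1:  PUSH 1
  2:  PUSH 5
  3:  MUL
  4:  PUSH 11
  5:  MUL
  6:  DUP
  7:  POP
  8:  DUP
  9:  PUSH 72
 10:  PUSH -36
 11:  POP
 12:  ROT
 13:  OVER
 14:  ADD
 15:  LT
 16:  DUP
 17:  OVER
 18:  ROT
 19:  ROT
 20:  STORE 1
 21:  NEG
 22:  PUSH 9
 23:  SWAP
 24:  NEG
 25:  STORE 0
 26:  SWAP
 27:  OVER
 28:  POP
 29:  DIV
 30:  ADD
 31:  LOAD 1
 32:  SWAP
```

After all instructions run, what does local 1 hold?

PUSH 1   : 1
PUSH 5   : 1 5
MUL      : 5
PUSH 11  : 5 11
MUL      : 55
DUP      : 55 55
POP      : 55
DUP      : 55 55
PUSH 72  : 55 55 72
PUSH -36 : 55 55 72 -36
POP      : 55 55 72
ROT      : 55 72 55
OVER     : 55 72 55 72
ADD      : 55 72 127
LT       : 55 1
DUP      : 55 1 1
OVER     : 55 1 1 1
ROT      : 55 1 1 1
ROT      : 55 1 1 1
STORE 1  : 55 1 1
NEG      : 55 1 -1
PUSH 9   : 55 1 -1 9
SWAP     : 55 1 9 -1
NEG      : 55 1 9 1
STORE 0  : 55 1 9
SWAP     : 55 9 1
OVER     : 55 9 1 9
POP      : 55 9 1
DIV      : 55 9
ADD      : 64
LOAD 1   : 64 1
SWAP     : 1 64

1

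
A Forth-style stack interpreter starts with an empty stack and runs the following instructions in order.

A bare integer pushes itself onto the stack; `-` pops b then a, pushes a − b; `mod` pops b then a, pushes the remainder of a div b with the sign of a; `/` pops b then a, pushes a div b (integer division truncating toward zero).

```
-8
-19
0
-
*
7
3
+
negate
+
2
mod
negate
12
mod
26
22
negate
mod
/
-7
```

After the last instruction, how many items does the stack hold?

2

-8     → -8
-19    → -8 -19
0      → -8 -19 0
-      → -8 -19
*      → 152
7      → 152 7
3      → 152 7 3
+      → 152 10
negate → 152 -10
+      → 142
2      → 142 2
mod    → 0
negate → 0
12     → 0 12
mod    → 0
26     → 0 26
22     → 0 26 22
negate → 0 26 -22
mod    → 0 4
/      → 0
-7     → 0 -7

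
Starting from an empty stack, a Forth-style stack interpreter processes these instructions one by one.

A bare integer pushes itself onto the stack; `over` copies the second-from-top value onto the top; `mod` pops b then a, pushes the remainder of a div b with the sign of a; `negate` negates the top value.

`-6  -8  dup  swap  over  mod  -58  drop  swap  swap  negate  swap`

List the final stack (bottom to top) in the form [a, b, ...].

-6     : [-6]
-8     : [-6, -8]
dup    : [-6, -8, -8]
swap   : [-6, -8, -8]
over   : [-6, -8, -8, -8]
mod    : [-6, -8, 0]
-58    : [-6, -8, 0, -58]
drop   : [-6, -8, 0]
swap   : [-6, 0, -8]
swap   : [-6, -8, 0]
negate : [-6, -8, 0]
swap   : [-6, 0, -8]

[-6, 0, -8]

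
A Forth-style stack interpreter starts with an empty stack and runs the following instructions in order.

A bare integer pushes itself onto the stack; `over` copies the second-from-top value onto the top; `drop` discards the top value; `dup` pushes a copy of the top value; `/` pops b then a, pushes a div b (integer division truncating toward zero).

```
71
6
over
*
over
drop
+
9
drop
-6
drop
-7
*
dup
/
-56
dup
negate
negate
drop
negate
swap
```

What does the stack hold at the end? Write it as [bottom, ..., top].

[56, 1]

71     -> [71]
6      -> [71, 6]
over   -> [71, 6, 71]
*      -> [71, 426]
over   -> [71, 426, 71]
drop   -> [71, 426]
+      -> [497]
9      -> [497, 9]
drop   -> [497]
-6     -> [497, -6]
drop   -> [497]
-7     -> [497, -7]
*      -> [-3479]
dup    -> [-3479, -3479]
/      -> [1]
-56    -> [1, -56]
dup    -> [1, -56, -56]
negate -> [1, -56, 56]
negate -> [1, -56, -56]
drop   -> [1, -56]
negate -> [1, 56]
swap   -> [56, 1]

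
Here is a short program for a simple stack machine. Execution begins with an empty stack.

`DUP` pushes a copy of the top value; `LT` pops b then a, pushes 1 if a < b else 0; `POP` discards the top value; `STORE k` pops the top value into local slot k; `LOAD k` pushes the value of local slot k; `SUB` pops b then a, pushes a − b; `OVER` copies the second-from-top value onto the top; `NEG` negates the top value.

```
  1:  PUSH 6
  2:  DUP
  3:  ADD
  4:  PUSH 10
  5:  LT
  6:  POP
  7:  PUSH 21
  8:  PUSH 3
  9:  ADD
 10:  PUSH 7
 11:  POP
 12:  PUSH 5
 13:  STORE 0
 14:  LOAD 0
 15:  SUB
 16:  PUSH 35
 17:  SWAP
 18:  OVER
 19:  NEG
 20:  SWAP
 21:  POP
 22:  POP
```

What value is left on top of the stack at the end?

35

PUSH 6  : 6
DUP     : 6 6
ADD     : 12
PUSH 10 : 12 10
LT      : 0
POP     : (empty)
PUSH 21 : 21
PUSH 3  : 21 3
ADD     : 24
PUSH 7  : 24 7
POP     : 24
PUSH 5  : 24 5
STORE 0 : 24
LOAD 0  : 24 5
SUB     : 19
PUSH 35 : 19 35
SWAP    : 35 19
OVER    : 35 19 35
NEG     : 35 19 -35
SWAP    : 35 -35 19
POP     : 35 -35
POP     : 35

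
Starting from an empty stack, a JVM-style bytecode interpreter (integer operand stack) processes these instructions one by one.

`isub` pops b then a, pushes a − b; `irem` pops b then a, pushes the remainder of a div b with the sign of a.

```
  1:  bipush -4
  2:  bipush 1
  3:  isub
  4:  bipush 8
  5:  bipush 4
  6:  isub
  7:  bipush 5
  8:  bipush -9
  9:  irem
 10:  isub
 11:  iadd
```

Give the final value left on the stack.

bipush -4 : -4
bipush 1  : -4 1
isub      : -5
bipush 8  : -5 8
bipush 4  : -5 8 4
isub      : -5 4
bipush 5  : -5 4 5
bipush -9 : -5 4 5 -9
irem      : -5 4 5
isub      : -5 -1
iadd      : -6

-6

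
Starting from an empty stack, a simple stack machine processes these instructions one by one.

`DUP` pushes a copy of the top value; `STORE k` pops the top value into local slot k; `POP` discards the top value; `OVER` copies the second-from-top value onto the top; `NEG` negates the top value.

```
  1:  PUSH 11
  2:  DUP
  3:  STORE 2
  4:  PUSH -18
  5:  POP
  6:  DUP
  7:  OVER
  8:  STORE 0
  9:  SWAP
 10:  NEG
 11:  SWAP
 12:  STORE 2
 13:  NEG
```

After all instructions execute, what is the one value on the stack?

11

PUSH 11  -> [11]
DUP      -> [11, 11]
STORE 2  -> [11]
PUSH -18 -> [11, -18]
POP      -> [11]
DUP      -> [11, 11]
OVER     -> [11, 11, 11]
STORE 0  -> [11, 11]
SWAP     -> [11, 11]
NEG      -> [11, -11]
SWAP     -> [-11, 11]
STORE 2  -> [-11]
NEG      -> [11]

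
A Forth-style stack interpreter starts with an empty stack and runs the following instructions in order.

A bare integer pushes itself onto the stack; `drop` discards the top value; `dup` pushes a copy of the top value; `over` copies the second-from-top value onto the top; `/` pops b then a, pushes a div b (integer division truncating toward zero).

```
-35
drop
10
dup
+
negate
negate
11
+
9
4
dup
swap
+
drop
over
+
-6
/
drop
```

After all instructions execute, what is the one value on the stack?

31

-35    : -35
drop   : (empty)
10     : 10
dup    : 10 10
+      : 20
negate : -20
negate : 20
11     : 20 11
+      : 31
9      : 31 9
4      : 31 9 4
dup    : 31 9 4 4
swap   : 31 9 4 4
+      : 31 9 8
drop   : 31 9
over   : 31 9 31
+      : 31 40
-6     : 31 40 -6
/      : 31 -6
drop   : 31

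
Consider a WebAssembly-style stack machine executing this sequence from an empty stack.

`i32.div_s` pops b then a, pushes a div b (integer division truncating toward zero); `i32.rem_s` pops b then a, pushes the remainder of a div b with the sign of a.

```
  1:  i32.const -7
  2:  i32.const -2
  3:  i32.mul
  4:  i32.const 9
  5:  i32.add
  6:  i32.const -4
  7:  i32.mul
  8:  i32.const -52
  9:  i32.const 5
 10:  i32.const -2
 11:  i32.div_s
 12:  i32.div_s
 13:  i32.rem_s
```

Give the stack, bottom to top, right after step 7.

[-92]

i32.const -7 -> [-7]
i32.const -2 -> [-7, -2]
i32.mul      -> [14]
i32.const 9  -> [14, 9]
i32.add      -> [23]
i32.const -4 -> [23, -4]
i32.mul      -> [-92]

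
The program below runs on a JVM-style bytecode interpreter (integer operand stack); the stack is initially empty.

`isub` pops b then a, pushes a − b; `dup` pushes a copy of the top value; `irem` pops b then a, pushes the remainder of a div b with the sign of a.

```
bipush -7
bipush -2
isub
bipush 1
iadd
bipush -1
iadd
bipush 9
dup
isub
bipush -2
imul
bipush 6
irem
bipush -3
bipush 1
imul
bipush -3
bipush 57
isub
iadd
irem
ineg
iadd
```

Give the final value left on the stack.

bipush -7 : [-7]
bipush -2 : [-7, -2]
isub      : [-5]
bipush 1  : [-5, 1]
iadd      : [-4]
bipush -1 : [-4, -1]
iadd      : [-5]
bipush 9  : [-5, 9]
dup       : [-5, 9, 9]
isub      : [-5, 0]
bipush -2 : [-5, 0, -2]
imul      : [-5, 0]
bipush 6  : [-5, 0, 6]
irem      : [-5, 0]
bipush -3 : [-5, 0, -3]
bipush 1  : [-5, 0, -3, 1]
imul      : [-5, 0, -3]
bipush -3 : [-5, 0, -3, -3]
bipush 57 : [-5, 0, -3, -3, 57]
isub      : [-5, 0, -3, -60]
iadd      : [-5, 0, -63]
irem      : [-5, 0]
ineg      : [-5, 0]
iadd      : [-5]

-5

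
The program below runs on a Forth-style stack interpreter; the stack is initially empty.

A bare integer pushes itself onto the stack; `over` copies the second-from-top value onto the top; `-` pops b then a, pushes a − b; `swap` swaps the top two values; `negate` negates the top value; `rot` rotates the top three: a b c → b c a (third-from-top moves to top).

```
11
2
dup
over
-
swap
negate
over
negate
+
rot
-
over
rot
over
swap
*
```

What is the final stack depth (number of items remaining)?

3

11     -> 11
2      -> 11 2
dup    -> 11 2 2
over   -> 11 2 2 2
-      -> 11 2 0
swap   -> 11 0 2
negate -> 11 0 -2
over   -> 11 0 -2 0
negate -> 11 0 -2 0
+      -> 11 0 -2
rot    -> 0 -2 11
-      -> 0 -13
over   -> 0 -13 0
rot    -> -13 0 0
over   -> -13 0 0 0
swap   -> -13 0 0 0
*      -> -13 0 0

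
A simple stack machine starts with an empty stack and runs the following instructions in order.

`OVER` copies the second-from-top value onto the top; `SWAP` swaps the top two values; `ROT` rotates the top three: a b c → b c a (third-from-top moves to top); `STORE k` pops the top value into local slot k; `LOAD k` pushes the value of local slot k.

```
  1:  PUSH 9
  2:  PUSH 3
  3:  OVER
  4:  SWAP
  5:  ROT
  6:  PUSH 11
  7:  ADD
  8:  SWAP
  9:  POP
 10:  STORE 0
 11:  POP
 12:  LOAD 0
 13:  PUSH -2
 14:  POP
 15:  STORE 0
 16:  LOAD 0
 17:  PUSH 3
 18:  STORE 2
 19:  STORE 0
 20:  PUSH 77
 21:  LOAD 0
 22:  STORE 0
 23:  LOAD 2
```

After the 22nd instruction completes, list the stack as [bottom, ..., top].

PUSH 9  : [9]
PUSH 3  : [9, 3]
OVER    : [9, 3, 9]
SWAP    : [9, 9, 3]
ROT     : [9, 3, 9]
PUSH 11 : [9, 3, 9, 11]
ADD     : [9, 3, 20]
SWAP    : [9, 20, 3]
POP     : [9, 20]
STORE 0 : [9]
POP     : []
LOAD 0  : [20]
PUSH -2 : [20, -2]
POP     : [20]
STORE 0 : []
LOAD 0  : [20]
PUSH 3  : [20, 3]
STORE 2 : [20]
STORE 0 : []
PUSH 77 : [77]
LOAD 0  : [77, 20]
STORE 0 : [77]

[77]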